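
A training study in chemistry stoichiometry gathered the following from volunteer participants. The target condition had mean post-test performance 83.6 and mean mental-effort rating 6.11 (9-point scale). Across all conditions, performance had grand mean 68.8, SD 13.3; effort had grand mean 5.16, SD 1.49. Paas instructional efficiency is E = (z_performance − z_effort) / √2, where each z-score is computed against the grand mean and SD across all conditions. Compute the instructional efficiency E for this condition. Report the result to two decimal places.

0.34

z_performance = (83.6 − 68.8) / 13.3 = 14.8000 / 13.3 = 1.1128.
z_effort = (6.11 − 5.16) / 1.49 = 0.9500 / 1.49 = 0.6376.
z_P − z_E = 1.1128 − 0.6376 = 0.4752.
E = 0.4752 / √2 = 0.4752 / 1.41421 = 0.3360 ≈ 0.34.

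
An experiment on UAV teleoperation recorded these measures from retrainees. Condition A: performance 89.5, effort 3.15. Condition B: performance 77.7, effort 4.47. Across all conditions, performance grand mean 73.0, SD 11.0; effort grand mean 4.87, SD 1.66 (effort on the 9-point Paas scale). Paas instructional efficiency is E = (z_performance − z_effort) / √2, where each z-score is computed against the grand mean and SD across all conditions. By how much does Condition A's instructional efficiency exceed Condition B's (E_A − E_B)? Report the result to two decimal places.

Condition A: z_P = (89.5 − 73.0)/11.0 = 1.5000; z_E = (3.15 − 4.87)/1.66 = -1.0361; E_A = (1.5000 − (-1.0361))/√2 = 1.7933.
Condition B: z_P = (77.7 − 73.0)/11.0 = 0.4273; z_E = (4.47 − 4.87)/1.66 = -0.2410; E_B = (0.4273 − (-0.2410))/√2 = 0.4726.
E_A − E_B = 1.7933 − 0.4726 = 1.3207 ≈ 1.32.

1.32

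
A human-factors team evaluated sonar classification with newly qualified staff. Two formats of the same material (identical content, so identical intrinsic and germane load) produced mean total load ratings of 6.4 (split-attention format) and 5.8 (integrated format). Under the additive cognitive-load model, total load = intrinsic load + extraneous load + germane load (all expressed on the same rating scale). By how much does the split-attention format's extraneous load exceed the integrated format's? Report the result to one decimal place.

Intrinsic and germane load are equal across formats, so the difference in total load equals the difference in extraneous load.
Extraneous-load difference = 6.4 − 5.8 = 0.6.

0.6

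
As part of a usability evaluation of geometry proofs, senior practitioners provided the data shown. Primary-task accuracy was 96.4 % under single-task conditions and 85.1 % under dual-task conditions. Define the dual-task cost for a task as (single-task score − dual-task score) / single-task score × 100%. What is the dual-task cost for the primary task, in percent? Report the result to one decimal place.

11.7

Cost = (96.4 − 85.1) / 96.4 × 100%
     = 11.3000 / 96.4 × 100% = 11.7220%.
≈ 11.7%.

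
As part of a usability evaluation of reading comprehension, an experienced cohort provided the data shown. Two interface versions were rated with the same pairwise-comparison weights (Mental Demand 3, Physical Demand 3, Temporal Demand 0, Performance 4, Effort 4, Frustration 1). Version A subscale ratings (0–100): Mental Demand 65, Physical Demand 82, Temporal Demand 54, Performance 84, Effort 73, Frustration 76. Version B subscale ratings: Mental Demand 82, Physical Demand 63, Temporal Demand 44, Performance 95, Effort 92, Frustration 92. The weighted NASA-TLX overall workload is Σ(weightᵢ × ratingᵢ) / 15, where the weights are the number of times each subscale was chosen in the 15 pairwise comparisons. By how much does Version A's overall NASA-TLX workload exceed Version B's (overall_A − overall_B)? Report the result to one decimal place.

-8.7

Version A weighted sum = 3·65 + 3·82 + 0·54 + 4·84 + 4·73 + 1·76 = 195 + 246 + 0 + 336 + 292 + 76 = 1145; overall_A = 1145/15 = 76.3333.
Version B weighted sum = 3·82 + 3·63 + 0·44 + 4·95 + 4·92 + 1·92 = 246 + 189 + 0 + 380 + 368 + 92 = 1275; overall_B = 1275/15 = 85.0000.
Difference = 76.3333 − 85.0000 = -8.6667 ≈ -8.7.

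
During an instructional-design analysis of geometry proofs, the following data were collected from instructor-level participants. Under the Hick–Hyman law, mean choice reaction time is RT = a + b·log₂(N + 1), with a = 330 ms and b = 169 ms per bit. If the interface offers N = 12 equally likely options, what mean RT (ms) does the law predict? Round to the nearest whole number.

955

log₂(12 + 1) = log₂(13) = 3.7004.
RT = 330 + 169 × 3.7004 = 330 + 625.3676 = 955.3676 ms.
≈ 955 ms.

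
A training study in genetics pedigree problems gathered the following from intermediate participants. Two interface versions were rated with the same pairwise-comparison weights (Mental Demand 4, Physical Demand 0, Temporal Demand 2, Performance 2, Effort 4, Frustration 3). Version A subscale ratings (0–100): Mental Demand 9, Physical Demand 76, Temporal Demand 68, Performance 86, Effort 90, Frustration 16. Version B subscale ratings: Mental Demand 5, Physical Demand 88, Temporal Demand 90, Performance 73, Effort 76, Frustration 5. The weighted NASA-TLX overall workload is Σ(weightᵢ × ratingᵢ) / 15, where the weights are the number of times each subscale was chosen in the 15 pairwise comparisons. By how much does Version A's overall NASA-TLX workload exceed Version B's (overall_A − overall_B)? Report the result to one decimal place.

5.8

Version A weighted sum = 4·9 + 0·76 + 2·68 + 2·86 + 4·90 + 3·16 = 36 + 0 + 136 + 172 + 360 + 48 = 752; overall_A = 752/15 = 50.1333.
Version B weighted sum = 4·5 + 0·88 + 2·90 + 2·73 + 4·76 + 3·5 = 20 + 0 + 180 + 146 + 304 + 15 = 665; overall_B = 665/15 = 44.3333.
Difference = 50.1333 − 44.3333 = 5.8000 ≈ 5.8.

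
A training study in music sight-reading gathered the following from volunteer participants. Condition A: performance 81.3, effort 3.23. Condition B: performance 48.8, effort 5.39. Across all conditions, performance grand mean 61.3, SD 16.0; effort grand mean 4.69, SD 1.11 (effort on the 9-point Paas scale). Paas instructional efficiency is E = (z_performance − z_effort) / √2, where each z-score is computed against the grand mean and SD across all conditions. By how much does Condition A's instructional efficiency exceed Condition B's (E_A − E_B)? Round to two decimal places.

Condition A: z_P = (81.3 − 61.3)/16.0 = 1.2500; z_E = (3.23 − 4.69)/1.11 = -1.3153; E_A = (1.2500 − (-1.3153))/√2 = 1.8139.
Condition B: z_P = (48.8 − 61.3)/16.0 = -0.7812; z_E = (5.39 − 4.69)/1.11 = 0.6306; E_B = (-0.7812 − 0.6306)/√2 = -0.9983.
E_A − E_B = 1.8139 − (-0.9983) = 2.8122 ≈ 2.81.

2.81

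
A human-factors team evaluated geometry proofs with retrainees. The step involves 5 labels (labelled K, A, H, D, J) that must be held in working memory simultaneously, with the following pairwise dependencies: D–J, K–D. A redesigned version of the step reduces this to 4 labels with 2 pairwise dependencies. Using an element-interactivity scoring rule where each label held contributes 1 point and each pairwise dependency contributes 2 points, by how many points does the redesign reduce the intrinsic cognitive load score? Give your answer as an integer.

1

Original: 5 × 1 + 2 × 2 = 5 + 4 = 9.
Redesigned: 4 × 1 + 2 × 2 = 4 + 4 = 8.
Reduction = 9 − 8 = 1.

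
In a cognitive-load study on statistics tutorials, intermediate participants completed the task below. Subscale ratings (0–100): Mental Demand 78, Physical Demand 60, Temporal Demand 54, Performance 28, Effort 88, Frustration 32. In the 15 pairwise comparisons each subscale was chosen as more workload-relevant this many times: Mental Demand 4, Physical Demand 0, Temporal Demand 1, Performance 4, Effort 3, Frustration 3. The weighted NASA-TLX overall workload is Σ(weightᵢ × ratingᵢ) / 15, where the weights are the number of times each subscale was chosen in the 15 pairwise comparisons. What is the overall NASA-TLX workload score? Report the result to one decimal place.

The tallies are the weights (they sum to 15).
Weighted sum = 4·78 + 0·60 + 1·54 + 4·28 + 3·88 + 3·32
            = 312 + 0 + 54 + 112 + 264 + 96 = 838.
Overall workload = 838 / 15 = 55.8667 ≈ 55.9.

55.9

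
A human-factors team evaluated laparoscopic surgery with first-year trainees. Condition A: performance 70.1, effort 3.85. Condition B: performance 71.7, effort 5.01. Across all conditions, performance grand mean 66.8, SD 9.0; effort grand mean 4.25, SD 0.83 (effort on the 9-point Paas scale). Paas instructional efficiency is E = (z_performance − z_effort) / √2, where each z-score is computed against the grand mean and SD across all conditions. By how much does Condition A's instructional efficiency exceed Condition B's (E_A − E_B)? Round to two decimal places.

0.86

Condition A: z_P = (70.1 − 66.8)/9.0 = 0.3667; z_E = (3.85 − 4.25)/0.83 = -0.4819; E_A = (0.3667 − (-0.4819))/√2 = 0.6001.
Condition B: z_P = (71.7 − 66.8)/9.0 = 0.5444; z_E = (5.01 − 4.25)/0.83 = 0.9157; E_B = (0.5444 − 0.9157)/√2 = -0.2625.
E_A − E_B = 0.6001 − (-0.2625) = 0.8626 ≈ 0.86.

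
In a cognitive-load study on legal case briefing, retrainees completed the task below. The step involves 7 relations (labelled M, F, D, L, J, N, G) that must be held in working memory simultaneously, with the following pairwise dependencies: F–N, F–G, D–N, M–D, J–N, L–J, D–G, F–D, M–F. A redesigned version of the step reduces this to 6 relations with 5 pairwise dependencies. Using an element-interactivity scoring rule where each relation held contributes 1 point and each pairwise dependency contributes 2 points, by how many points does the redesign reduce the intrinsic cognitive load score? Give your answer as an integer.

Original: 7 × 1 + 9 × 2 = 7 + 18 = 25.
Redesigned: 6 × 1 + 5 × 2 = 6 + 10 = 16.
Reduction = 25 − 16 = 9.

9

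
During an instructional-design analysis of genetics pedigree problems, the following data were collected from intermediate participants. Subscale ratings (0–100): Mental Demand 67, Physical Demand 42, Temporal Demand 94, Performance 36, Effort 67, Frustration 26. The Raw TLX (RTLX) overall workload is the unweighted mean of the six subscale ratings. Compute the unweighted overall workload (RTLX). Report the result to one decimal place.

Sum of ratings = 67 + 42 + 94 + 36 + 67 + 26 = 332.
RTLX = 332 / 6 = 55.3333 ≈ 55.3.

55.3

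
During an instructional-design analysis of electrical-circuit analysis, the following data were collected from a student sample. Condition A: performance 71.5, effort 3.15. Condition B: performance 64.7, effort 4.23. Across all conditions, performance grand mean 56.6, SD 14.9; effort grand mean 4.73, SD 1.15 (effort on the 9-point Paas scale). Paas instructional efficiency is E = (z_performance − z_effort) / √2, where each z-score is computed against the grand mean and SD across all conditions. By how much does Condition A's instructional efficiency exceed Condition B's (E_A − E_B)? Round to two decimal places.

Condition A: z_P = (71.5 − 56.6)/14.9 = 1.0000; z_E = (3.15 − 4.73)/1.15 = -1.3739; E_A = (1.0000 − (-1.3739))/√2 = 1.6786.
Condition B: z_P = (64.7 − 56.6)/14.9 = 0.5436; z_E = (4.23 − 4.73)/1.15 = -0.4348; E_B = (0.5436 − (-0.4348))/√2 = 0.6918.
E_A − E_B = 1.6786 − 0.6918 = 0.9868 ≈ 0.99.

0.99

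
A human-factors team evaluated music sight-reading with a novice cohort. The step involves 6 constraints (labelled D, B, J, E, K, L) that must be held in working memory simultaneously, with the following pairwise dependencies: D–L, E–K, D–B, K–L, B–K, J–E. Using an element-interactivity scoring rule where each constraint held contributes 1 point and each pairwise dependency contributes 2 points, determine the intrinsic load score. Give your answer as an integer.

Count of constraints held simultaneously: 6.
Count of pairwise dependencies listed: 6.
Element contribution: 6 × 1 = 6.
Interaction contribution: 6 × 2 = 12.
Intrinsic load = 6 + 12 = 18.

18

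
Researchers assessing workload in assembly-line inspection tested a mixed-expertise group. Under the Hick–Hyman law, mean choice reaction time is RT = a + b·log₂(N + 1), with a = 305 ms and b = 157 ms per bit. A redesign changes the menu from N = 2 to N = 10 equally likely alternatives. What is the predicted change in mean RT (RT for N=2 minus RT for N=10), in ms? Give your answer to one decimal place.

-294.3

RT(2) = 305 + 157·log₂(3) = 305 + 157·1.5850 = 553.8450 ms.
RT(10) = 305 + 157·log₂(11) = 305 + 157·3.4594 = 848.1258 ms.
Difference = 553.8450 − 848.1258 = -294.2808 ≈ -294.3 ms.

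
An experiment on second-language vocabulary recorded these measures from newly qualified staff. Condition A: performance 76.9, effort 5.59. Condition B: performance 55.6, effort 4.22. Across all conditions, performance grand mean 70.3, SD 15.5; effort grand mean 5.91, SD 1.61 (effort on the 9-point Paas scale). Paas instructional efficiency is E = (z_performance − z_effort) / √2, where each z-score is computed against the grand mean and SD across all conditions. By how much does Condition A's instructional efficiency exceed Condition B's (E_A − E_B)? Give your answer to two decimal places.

Condition A: z_P = (76.9 − 70.3)/15.5 = 0.4258; z_E = (5.59 − 5.91)/1.61 = -0.1988; E_A = (0.4258 − (-0.1988))/√2 = 0.4417.
Condition B: z_P = (55.6 − 70.3)/15.5 = -0.9484; z_E = (4.22 − 5.91)/1.61 = -1.0497; E_B = (-0.9484 − (-1.0497))/√2 = 0.0716.
E_A − E_B = 0.4417 − 0.0716 = 0.3701 ≈ 0.37.

0.37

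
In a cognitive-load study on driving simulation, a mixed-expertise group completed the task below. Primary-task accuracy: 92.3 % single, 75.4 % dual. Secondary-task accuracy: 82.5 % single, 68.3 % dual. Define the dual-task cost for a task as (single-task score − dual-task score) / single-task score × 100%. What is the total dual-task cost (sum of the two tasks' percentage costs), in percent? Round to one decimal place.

Primary cost = (92.3 − 75.4) / 92.3 × 100% = 18.3099%.
Secondary cost = (82.5 − 68.3) / 82.5 × 100% = 17.2121%.
Total = 18.3099% + 17.2121% = 35.5220% ≈ 35.5%.

35.5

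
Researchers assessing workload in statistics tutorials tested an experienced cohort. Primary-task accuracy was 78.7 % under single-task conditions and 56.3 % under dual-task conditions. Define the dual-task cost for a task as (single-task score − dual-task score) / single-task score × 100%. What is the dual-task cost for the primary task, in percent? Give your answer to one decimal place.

Cost = (78.7 − 56.3) / 78.7 × 100%
     = 22.4000 / 78.7 × 100% = 28.4625%.
≈ 28.5%.

28.5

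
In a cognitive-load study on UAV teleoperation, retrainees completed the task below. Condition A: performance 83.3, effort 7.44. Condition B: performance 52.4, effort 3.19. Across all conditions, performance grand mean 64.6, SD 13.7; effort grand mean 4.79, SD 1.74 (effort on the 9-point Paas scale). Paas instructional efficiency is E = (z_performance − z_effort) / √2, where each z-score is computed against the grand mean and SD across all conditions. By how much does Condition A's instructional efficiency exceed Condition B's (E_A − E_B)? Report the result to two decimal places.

Condition A: z_P = (83.3 − 64.6)/13.7 = 1.3650; z_E = (7.44 − 4.79)/1.74 = 1.5230; E_A = (1.3650 − 1.5230)/√2 = -0.1117.
Condition B: z_P = (52.4 − 64.6)/13.7 = -0.8905; z_E = (3.19 − 4.79)/1.74 = -0.9195; E_B = (-0.8905 − (-0.9195))/√2 = 0.0205.
E_A − E_B = -0.1117 − 0.0205 = -0.1322 ≈ -0.13.

-0.13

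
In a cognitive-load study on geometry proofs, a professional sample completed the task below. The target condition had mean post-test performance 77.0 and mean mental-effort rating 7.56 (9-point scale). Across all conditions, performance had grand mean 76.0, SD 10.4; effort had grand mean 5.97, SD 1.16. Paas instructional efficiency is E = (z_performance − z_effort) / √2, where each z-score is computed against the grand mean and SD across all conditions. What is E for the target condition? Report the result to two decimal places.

-0.90

z_performance = (77.0 − 76.0) / 10.4 = 1.0000 / 10.4 = 0.0962.
z_effort = (7.56 − 5.97) / 1.16 = 1.5900 / 1.16 = 1.3707.
z_P − z_E = 0.0962 − 1.3707 = -1.2745.
E = -1.2745 / √2 = -1.2745 / 1.41421 = -0.9012 ≈ -0.90.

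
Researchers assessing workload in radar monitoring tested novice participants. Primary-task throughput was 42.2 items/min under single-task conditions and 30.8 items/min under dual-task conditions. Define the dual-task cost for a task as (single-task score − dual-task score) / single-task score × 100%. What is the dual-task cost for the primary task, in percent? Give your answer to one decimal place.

27.0

Cost = (42.2 − 30.8) / 42.2 × 100%
     = 11.4000 / 42.2 × 100% = 27.0142%.
≈ 27.0%.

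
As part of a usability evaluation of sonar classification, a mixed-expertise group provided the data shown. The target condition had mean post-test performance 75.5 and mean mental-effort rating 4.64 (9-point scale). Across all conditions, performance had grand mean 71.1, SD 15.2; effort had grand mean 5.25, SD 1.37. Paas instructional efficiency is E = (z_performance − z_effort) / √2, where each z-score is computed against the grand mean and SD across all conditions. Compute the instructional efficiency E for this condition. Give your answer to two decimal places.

z_performance = (75.5 − 71.1) / 15.2 = 4.4000 / 15.2 = 0.2895.
z_effort = (4.64 − 5.25) / 1.37 = -0.6100 / 1.37 = -0.4453.
z_P − z_E = 0.2895 − (-0.4453) = 0.7348.
E = 0.7348 / √2 = 0.7348 / 1.41421 = 0.5196 ≈ 0.52.

0.52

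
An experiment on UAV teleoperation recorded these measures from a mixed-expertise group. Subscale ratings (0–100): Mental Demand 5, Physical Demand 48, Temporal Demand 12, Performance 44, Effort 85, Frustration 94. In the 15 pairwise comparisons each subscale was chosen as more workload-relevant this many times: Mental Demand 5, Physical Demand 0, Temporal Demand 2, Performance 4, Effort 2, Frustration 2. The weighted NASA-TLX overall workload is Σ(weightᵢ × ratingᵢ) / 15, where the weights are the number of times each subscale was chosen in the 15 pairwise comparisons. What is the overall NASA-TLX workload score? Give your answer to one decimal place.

38.9

The tallies are the weights (they sum to 15).
Weighted sum = 5·5 + 0·48 + 2·12 + 4·44 + 2·85 + 2·94
            = 25 + 0 + 24 + 176 + 170 + 188 = 583.
Overall workload = 583 / 15 = 38.8667 ≈ 38.9.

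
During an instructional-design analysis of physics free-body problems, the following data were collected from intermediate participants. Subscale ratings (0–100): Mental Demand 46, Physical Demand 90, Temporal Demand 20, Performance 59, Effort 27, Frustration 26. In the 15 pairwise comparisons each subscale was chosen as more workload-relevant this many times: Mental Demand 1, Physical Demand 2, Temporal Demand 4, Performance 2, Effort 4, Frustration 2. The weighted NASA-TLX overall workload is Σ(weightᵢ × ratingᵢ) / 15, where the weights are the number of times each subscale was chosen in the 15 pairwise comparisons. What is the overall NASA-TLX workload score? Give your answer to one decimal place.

38.9

The tallies are the weights (they sum to 15).
Weighted sum = 1·46 + 2·90 + 4·20 + 2·59 + 4·27 + 2·26
            = 46 + 180 + 80 + 118 + 108 + 52 = 584.
Overall workload = 584 / 15 = 38.9333 ≈ 38.9.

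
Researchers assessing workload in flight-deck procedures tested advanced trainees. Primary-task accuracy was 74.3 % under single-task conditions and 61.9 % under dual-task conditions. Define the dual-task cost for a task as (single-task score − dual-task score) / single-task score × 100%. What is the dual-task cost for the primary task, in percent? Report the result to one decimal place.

Cost = (74.3 − 61.9) / 74.3 × 100%
     = 12.4000 / 74.3 × 100% = 16.6891%.
≈ 16.7%.

16.7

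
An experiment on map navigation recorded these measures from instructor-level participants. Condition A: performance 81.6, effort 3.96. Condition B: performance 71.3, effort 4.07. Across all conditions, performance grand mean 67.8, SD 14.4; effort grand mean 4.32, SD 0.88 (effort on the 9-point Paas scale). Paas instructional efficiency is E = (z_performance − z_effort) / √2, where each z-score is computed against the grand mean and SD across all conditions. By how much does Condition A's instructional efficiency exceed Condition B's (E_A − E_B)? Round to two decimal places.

0.59

Condition A: z_P = (81.6 − 67.8)/14.4 = 0.9583; z_E = (3.96 − 4.32)/0.88 = -0.4091; E_A = (0.9583 − (-0.4091))/√2 = 0.9669.
Condition B: z_P = (71.3 − 67.8)/14.4 = 0.2431; z_E = (4.07 − 4.32)/0.88 = -0.2841; E_B = (0.2431 − (-0.2841))/√2 = 0.3728.
E_A − E_B = 0.9669 − 0.3728 = 0.5941 ≈ 0.59.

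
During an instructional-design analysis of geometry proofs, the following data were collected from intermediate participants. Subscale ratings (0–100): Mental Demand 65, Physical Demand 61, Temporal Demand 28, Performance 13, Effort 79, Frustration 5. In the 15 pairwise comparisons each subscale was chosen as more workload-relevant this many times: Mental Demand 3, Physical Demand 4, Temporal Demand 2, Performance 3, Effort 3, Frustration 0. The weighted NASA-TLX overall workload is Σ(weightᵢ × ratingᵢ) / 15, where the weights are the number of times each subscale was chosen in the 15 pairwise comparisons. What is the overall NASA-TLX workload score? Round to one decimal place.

51.4

The tallies are the weights (they sum to 15).
Weighted sum = 3·65 + 4·61 + 2·28 + 3·13 + 3·79 + 0·5
            = 195 + 244 + 56 + 39 + 237 + 0 = 771.
Overall workload = 771 / 15 = 51.4000 ≈ 51.4.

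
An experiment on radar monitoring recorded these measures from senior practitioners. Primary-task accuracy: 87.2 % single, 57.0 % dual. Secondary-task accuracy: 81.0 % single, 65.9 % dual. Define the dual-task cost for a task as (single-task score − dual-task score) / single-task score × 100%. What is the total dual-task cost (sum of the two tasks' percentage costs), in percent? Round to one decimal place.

53.3

Primary cost = (87.2 − 57.0) / 87.2 × 100% = 34.6330%.
Secondary cost = (81.0 − 65.9) / 81.0 × 100% = 18.6420%.
Total = 34.6330% + 18.6420% = 53.2750% ≈ 53.3%.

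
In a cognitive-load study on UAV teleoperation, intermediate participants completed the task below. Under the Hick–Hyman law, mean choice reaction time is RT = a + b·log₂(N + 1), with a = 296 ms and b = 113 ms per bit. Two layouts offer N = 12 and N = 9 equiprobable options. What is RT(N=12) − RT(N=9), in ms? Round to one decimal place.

RT(12) = 296 + 113·log₂(13) = 296 + 113·3.7004 = 714.1452 ms.
RT(9) = 296 + 113·log₂(10) = 296 + 113·3.3219 = 671.3747 ms.
Difference = 714.1452 − 671.3747 = 42.7705 ≈ 42.8 ms.

42.8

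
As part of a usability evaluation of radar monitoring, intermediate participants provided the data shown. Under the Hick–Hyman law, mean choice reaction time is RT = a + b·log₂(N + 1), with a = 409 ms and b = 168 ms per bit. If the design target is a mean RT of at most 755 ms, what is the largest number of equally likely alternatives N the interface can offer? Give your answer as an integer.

Set 409 + 168·log₂(N + 1) ≤ 755.
log₂(N + 1) ≤ (755 − 409) / 168 = 2.0595.
N + 1 ≤ 2^2.0595 = 4.1684.
N ≤ 3.1684, so the largest integer N is 3.

3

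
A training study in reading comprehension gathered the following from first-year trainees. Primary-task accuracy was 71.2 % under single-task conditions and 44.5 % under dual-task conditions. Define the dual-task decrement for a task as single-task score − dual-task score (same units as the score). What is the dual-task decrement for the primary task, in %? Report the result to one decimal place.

Decrement = 71.2 − 44.5 = 26.7000 % ≈ 26.7 %.

26.7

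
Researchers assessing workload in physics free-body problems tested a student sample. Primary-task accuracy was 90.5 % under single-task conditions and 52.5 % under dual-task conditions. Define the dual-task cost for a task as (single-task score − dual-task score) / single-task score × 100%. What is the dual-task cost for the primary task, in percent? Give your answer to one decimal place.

Cost = (90.5 − 52.5) / 90.5 × 100%
     = 38.0000 / 90.5 × 100% = 41.9890%.
≈ 42.0%.

42.0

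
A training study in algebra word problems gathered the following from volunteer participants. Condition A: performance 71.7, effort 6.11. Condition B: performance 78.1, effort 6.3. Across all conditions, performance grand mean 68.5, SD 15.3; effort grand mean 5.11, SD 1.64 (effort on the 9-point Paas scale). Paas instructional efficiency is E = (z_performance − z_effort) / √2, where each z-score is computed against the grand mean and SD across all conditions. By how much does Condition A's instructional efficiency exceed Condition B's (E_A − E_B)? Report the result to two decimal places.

-0.21

Condition A: z_P = (71.7 − 68.5)/15.3 = 0.2092; z_E = (6.11 − 5.11)/1.64 = 0.6098; E_A = (0.2092 − 0.6098)/√2 = -0.2833.
Condition B: z_P = (78.1 − 68.5)/15.3 = 0.6275; z_E = (6.3 − 5.11)/1.64 = 0.7256; E_B = (0.6275 − 0.7256)/√2 = -0.0694.
E_A − E_B = -0.2833 − (-0.0694) = -0.2139 ≈ -0.21.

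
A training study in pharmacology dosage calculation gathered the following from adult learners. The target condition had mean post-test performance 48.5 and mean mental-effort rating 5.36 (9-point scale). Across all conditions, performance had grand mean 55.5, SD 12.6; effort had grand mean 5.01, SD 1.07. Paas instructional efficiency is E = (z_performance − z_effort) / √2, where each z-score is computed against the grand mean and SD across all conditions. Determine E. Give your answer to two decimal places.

z_performance = (48.5 − 55.5) / 12.6 = -7.0000 / 12.6 = -0.5556.
z_effort = (5.36 − 5.01) / 1.07 = 0.3500 / 1.07 = 0.3271.
z_P − z_E = -0.5556 − 0.3271 = -0.8827.
E = -0.8827 / √2 = -0.8827 / 1.41421 = -0.6242 ≈ -0.62.

-0.62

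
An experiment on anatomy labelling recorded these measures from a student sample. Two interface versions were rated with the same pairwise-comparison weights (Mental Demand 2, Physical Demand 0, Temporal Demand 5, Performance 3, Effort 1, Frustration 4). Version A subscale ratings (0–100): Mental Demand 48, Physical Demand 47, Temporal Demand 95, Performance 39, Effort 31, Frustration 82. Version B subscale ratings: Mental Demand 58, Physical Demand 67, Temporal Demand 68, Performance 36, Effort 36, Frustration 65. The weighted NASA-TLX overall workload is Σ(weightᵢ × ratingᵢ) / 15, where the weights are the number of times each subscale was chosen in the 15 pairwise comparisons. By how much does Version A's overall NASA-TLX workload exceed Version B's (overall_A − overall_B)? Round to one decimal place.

12.5

Version A weighted sum = 2·48 + 0·47 + 5·95 + 3·39 + 1·31 + 4·82 = 96 + 0 + 475 + 117 + 31 + 328 = 1047; overall_A = 1047/15 = 69.8000.
Version B weighted sum = 2·58 + 0·67 + 5·68 + 3·36 + 1·36 + 4·65 = 116 + 0 + 340 + 108 + 36 + 260 = 860; overall_B = 860/15 = 57.3333.
Difference = 69.8000 − 57.3333 = 12.4667 ≈ 12.5.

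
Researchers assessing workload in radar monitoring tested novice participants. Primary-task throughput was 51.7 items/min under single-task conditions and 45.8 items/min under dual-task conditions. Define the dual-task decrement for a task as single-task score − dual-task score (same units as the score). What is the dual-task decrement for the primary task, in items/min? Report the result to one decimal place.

Decrement = 51.7 − 45.8 = 5.9000 items/min ≈ 5.9 items/min.

5.9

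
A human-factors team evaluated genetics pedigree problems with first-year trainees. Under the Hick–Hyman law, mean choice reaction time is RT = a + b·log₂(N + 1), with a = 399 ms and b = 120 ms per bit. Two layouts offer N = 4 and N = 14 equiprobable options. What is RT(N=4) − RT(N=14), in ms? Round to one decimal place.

-190.2

RT(4) = 399 + 120·log₂(5) = 399 + 120·2.3219 = 677.6280 ms.
RT(14) = 399 + 120·log₂(15) = 399 + 120·3.9069 = 867.8280 ms.
Difference = 677.6280 − 867.8280 = -190.2000 ≈ -190.2 ms.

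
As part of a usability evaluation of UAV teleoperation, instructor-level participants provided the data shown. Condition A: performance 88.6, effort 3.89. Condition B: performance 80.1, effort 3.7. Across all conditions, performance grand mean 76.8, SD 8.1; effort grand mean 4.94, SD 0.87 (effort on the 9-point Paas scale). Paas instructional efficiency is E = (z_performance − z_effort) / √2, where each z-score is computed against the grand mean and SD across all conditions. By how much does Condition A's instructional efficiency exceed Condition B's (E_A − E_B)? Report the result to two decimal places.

0.59

Condition A: z_P = (88.6 − 76.8)/8.1 = 1.4568; z_E = (3.89 − 4.94)/0.87 = -1.2069; E_A = (1.4568 − (-1.2069))/√2 = 1.8835.
Condition B: z_P = (80.1 − 76.8)/8.1 = 0.4074; z_E = (3.7 − 4.94)/0.87 = -1.4253; E_B = (0.4074 − (-1.4253))/√2 = 1.2959.
E_A − E_B = 1.8835 − 1.2959 = 0.5876 ≈ 0.59.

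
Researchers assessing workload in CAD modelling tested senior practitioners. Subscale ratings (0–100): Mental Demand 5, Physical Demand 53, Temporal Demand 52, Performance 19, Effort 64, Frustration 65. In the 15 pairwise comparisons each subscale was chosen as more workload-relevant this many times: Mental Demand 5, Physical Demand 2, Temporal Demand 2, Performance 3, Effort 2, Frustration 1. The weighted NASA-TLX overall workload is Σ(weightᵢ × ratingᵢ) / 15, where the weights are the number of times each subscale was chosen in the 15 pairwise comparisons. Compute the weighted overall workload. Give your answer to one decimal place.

The tallies are the weights (they sum to 15).
Weighted sum = 5·5 + 2·53 + 2·52 + 3·19 + 2·64 + 1·65
            = 25 + 106 + 104 + 57 + 128 + 65 = 485.
Overall workload = 485 / 15 = 32.3333 ≈ 32.3.

32.3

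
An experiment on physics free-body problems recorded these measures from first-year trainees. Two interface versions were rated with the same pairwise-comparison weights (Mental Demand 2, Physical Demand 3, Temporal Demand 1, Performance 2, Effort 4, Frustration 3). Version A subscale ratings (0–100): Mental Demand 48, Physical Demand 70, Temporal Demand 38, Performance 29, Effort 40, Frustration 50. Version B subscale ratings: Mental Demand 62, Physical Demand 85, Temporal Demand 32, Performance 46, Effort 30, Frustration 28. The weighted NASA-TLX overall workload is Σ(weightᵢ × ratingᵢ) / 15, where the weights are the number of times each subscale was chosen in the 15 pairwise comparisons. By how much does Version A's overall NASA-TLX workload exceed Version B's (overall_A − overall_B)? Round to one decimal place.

Version A weighted sum = 2·48 + 3·70 + 1·38 + 2·29 + 4·40 + 3·50 = 96 + 210 + 38 + 58 + 160 + 150 = 712; overall_A = 712/15 = 47.4667.
Version B weighted sum = 2·62 + 3·85 + 1·32 + 2·46 + 4·30 + 3·28 = 124 + 255 + 32 + 92 + 120 + 84 = 707; overall_B = 707/15 = 47.1333.
Difference = 47.4667 − 47.1333 = 0.3334 ≈ 0.3.

0.3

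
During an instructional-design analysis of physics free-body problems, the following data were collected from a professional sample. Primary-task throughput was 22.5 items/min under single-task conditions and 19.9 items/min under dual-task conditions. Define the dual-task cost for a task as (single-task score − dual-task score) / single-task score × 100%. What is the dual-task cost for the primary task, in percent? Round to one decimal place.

11.6

Cost = (22.5 − 19.9) / 22.5 × 100%
     = 2.6000 / 22.5 × 100% = 11.5556%.
≈ 11.6%.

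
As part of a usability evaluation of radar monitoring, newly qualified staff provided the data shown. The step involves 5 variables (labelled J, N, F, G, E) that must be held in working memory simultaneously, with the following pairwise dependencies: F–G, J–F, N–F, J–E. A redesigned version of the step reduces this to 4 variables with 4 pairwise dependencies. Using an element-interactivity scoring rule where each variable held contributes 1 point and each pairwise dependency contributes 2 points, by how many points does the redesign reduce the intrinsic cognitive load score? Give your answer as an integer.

1

Original: 5 × 1 + 4 × 2 = 5 + 8 = 13.
Redesigned: 4 × 1 + 4 × 2 = 4 + 8 = 12.
Reduction = 13 − 12 = 1.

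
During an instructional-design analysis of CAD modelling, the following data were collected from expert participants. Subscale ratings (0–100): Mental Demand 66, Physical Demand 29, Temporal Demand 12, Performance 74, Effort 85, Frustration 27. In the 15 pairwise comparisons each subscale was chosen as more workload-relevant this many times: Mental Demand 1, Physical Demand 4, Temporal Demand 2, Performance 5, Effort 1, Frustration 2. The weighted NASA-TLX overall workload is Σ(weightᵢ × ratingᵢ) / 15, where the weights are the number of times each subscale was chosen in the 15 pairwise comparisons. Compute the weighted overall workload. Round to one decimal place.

47.7

The tallies are the weights (they sum to 15).
Weighted sum = 1·66 + 4·29 + 2·12 + 5·74 + 1·85 + 2·27
            = 66 + 116 + 24 + 370 + 85 + 54 = 715.
Overall workload = 715 / 15 = 47.6667 ≈ 47.7.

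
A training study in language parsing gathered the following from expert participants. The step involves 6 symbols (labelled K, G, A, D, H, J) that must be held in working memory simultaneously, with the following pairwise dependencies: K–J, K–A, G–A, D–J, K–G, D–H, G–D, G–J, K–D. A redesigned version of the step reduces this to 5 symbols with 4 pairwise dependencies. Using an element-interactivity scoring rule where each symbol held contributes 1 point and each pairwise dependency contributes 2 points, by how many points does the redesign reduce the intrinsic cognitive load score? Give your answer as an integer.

Original: 6 × 1 + 9 × 2 = 6 + 18 = 24.
Redesigned: 5 × 1 + 4 × 2 = 5 + 8 = 13.
Reduction = 24 − 13 = 11.

11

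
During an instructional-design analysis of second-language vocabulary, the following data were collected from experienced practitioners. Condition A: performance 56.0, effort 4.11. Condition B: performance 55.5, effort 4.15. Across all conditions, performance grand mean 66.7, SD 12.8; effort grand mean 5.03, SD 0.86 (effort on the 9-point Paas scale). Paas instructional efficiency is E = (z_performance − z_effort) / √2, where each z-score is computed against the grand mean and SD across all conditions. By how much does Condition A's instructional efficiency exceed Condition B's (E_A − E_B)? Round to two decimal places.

Condition A: z_P = (56.0 − 66.7)/12.8 = -0.8359; z_E = (4.11 − 5.03)/0.86 = -1.0698; E_A = (-0.8359 − (-1.0698))/√2 = 0.1654.
Condition B: z_P = (55.5 − 66.7)/12.8 = -0.8750; z_E = (4.15 − 5.03)/0.86 = -1.0233; E_B = (-0.8750 − (-1.0233))/√2 = 0.1049.
E_A − E_B = 0.1654 − 0.1049 = 0.0605 ≈ 0.06.

0.06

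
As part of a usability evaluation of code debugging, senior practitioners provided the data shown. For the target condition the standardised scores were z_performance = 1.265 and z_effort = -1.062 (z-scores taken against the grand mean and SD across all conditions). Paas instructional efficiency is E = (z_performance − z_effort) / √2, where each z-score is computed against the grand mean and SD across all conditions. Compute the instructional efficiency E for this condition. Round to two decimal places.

1.65

z_P − z_E = 1.265 − (-1.062) = 2.3270.
E = 2.3270 / √2 = 2.3270 / 1.41421 = 1.6454 ≈ 1.65.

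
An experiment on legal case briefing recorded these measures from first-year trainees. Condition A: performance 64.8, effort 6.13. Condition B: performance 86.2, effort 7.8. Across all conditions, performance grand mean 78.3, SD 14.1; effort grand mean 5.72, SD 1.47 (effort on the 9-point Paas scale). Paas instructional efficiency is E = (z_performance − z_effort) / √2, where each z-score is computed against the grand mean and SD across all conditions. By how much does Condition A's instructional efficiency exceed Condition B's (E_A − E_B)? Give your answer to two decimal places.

Condition A: z_P = (64.8 − 78.3)/14.1 = -0.9574; z_E = (6.13 − 5.72)/1.47 = 0.2789; E_A = (-0.9574 − 0.2789)/√2 = -0.8742.
Condition B: z_P = (86.2 − 78.3)/14.1 = 0.5603; z_E = (7.8 − 5.72)/1.47 = 1.4150; E_B = (0.5603 − 1.4150)/√2 = -0.6044.
E_A − E_B = -0.8742 − (-0.6044) = -0.2698 ≈ -0.27.

-0.27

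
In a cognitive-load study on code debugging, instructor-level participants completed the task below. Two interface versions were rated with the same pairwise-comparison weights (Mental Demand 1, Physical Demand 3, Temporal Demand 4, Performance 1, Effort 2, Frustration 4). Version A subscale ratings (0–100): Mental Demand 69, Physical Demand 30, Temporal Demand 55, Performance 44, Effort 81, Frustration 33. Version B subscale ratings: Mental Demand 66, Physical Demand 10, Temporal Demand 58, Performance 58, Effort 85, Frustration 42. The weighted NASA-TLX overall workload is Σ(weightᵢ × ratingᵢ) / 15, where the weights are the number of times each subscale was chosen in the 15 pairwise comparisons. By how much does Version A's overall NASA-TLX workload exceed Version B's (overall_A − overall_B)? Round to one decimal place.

Version A weighted sum = 1·69 + 3·30 + 4·55 + 1·44 + 2·81 + 4·33 = 69 + 90 + 220 + 44 + 162 + 132 = 717; overall_A = 717/15 = 47.8000.
Version B weighted sum = 1·66 + 3·10 + 4·58 + 1·58 + 2·85 + 4·42 = 66 + 30 + 232 + 58 + 170 + 168 = 724; overall_B = 724/15 = 48.2667.
Difference = 47.8000 − 48.2667 = -0.4667 ≈ -0.5.

-0.5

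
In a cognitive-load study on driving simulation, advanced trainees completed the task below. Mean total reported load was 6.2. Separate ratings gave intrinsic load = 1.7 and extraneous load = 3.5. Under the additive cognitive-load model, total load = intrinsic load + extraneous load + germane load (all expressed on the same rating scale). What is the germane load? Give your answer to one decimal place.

1.0

germane load = total − intrinsic − extraneous
             = 6.2 − 1.7 − 3.5 = 1.0.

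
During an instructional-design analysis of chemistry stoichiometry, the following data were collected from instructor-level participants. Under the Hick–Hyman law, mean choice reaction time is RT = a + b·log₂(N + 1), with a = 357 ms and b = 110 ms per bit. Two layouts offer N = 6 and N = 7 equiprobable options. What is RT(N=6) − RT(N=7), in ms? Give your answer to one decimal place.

-21.2

RT(6) = 357 + 110·log₂(7) = 357 + 110·2.8074 = 665.8140 ms.
RT(7) = 357 + 110·log₂(8) = 357 + 110·3.0000 = 687.0000 ms.
Difference = 665.8140 − 687.0000 = -21.1860 ≈ -21.2 ms.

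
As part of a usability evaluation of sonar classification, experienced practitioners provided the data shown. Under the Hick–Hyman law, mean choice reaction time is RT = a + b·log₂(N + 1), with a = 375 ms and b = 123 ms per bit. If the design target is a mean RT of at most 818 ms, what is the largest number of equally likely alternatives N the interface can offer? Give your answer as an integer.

Set 375 + 123·log₂(N + 1) ≤ 818.
log₂(N + 1) ≤ (818 − 375) / 123 = 3.6016.
N + 1 ≤ 2^3.6016 = 12.1392.
N ≤ 11.1392, so the largest integer N is 11.

11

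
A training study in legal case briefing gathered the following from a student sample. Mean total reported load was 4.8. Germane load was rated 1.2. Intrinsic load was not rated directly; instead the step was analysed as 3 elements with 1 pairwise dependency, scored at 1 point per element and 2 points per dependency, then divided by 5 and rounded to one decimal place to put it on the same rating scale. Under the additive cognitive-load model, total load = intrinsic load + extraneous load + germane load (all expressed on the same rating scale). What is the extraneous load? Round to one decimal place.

Intrinsic (element-interactivity): (3 × 1 + 1 × 2) / 5 = 5 / 5 = 1.0000 → 1.0.
extraneous load = total − intrinsic − germane
             = 4.8 − 1.0 − 1.2 = 2.6.

2.6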